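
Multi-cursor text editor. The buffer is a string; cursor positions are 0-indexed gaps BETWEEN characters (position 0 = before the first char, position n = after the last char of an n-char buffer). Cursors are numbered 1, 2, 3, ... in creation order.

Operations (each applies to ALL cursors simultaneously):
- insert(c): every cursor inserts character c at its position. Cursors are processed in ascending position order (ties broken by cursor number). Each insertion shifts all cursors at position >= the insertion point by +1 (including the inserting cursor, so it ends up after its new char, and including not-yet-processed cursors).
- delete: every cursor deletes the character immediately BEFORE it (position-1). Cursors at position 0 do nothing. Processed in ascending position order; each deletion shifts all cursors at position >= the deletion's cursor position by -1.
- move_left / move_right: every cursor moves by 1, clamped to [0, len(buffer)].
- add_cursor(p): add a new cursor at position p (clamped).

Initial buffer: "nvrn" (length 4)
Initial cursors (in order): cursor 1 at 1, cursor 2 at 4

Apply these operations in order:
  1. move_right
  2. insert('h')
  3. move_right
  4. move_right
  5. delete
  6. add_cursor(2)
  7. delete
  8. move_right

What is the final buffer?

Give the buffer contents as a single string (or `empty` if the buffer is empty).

After op 1 (move_right): buffer="nvrn" (len 4), cursors c1@2 c2@4, authorship ....
After op 2 (insert('h')): buffer="nvhrnh" (len 6), cursors c1@3 c2@6, authorship ..1..2
After op 3 (move_right): buffer="nvhrnh" (len 6), cursors c1@4 c2@6, authorship ..1..2
After op 4 (move_right): buffer="nvhrnh" (len 6), cursors c1@5 c2@6, authorship ..1..2
After op 5 (delete): buffer="nvhr" (len 4), cursors c1@4 c2@4, authorship ..1.
After op 6 (add_cursor(2)): buffer="nvhr" (len 4), cursors c3@2 c1@4 c2@4, authorship ..1.
After op 7 (delete): buffer="n" (len 1), cursors c1@1 c2@1 c3@1, authorship .
After op 8 (move_right): buffer="n" (len 1), cursors c1@1 c2@1 c3@1, authorship .

Answer: n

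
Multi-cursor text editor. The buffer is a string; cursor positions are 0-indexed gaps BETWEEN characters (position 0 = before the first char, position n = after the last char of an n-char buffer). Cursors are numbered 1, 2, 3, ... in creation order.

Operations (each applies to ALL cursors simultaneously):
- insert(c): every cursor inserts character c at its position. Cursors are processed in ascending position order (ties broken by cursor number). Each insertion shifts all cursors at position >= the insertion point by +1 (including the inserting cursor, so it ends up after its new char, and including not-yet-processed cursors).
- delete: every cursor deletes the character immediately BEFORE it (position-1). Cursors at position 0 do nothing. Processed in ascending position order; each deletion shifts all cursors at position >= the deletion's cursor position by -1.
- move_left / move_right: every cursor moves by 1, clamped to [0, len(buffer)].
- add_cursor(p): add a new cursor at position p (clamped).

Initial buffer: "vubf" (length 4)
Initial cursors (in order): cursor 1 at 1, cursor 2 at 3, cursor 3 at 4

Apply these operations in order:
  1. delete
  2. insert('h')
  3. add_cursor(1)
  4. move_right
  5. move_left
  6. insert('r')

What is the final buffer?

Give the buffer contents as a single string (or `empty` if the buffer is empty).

Answer: hrruhrrh

Derivation:
After op 1 (delete): buffer="u" (len 1), cursors c1@0 c2@1 c3@1, authorship .
After op 2 (insert('h')): buffer="huhh" (len 4), cursors c1@1 c2@4 c3@4, authorship 1.23
After op 3 (add_cursor(1)): buffer="huhh" (len 4), cursors c1@1 c4@1 c2@4 c3@4, authorship 1.23
After op 4 (move_right): buffer="huhh" (len 4), cursors c1@2 c4@2 c2@4 c3@4, authorship 1.23
After op 5 (move_left): buffer="huhh" (len 4), cursors c1@1 c4@1 c2@3 c3@3, authorship 1.23
After op 6 (insert('r')): buffer="hrruhrrh" (len 8), cursors c1@3 c4@3 c2@7 c3@7, authorship 114.2233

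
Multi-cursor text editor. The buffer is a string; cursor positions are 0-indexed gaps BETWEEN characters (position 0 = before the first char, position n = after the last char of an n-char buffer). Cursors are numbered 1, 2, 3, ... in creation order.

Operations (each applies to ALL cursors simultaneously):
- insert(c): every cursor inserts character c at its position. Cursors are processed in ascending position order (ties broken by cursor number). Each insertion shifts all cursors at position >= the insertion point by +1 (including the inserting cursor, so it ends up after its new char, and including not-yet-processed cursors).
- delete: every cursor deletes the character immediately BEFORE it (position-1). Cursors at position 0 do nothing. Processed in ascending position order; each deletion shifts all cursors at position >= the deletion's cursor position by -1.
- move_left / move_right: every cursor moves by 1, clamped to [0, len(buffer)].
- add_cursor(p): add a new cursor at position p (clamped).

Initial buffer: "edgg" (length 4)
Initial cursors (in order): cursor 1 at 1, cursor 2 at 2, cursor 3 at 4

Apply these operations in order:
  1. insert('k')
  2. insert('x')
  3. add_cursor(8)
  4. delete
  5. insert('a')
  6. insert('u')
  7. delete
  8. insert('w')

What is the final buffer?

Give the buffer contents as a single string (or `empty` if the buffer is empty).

After op 1 (insert('k')): buffer="ekdkggk" (len 7), cursors c1@2 c2@4 c3@7, authorship .1.2..3
After op 2 (insert('x')): buffer="ekxdkxggkx" (len 10), cursors c1@3 c2@6 c3@10, authorship .11.22..33
After op 3 (add_cursor(8)): buffer="ekxdkxggkx" (len 10), cursors c1@3 c2@6 c4@8 c3@10, authorship .11.22..33
After op 4 (delete): buffer="ekdkgk" (len 6), cursors c1@2 c2@4 c4@5 c3@6, authorship .1.2.3
After op 5 (insert('a')): buffer="ekadkagaka" (len 10), cursors c1@3 c2@6 c4@8 c3@10, authorship .11.22.433
After op 6 (insert('u')): buffer="ekaudkaugaukau" (len 14), cursors c1@4 c2@8 c4@11 c3@14, authorship .111.222.44333
After op 7 (delete): buffer="ekadkagaka" (len 10), cursors c1@3 c2@6 c4@8 c3@10, authorship .11.22.433
After op 8 (insert('w')): buffer="ekawdkawgawkaw" (len 14), cursors c1@4 c2@8 c4@11 c3@14, authorship .111.222.44333

Answer: ekawdkawgawkaw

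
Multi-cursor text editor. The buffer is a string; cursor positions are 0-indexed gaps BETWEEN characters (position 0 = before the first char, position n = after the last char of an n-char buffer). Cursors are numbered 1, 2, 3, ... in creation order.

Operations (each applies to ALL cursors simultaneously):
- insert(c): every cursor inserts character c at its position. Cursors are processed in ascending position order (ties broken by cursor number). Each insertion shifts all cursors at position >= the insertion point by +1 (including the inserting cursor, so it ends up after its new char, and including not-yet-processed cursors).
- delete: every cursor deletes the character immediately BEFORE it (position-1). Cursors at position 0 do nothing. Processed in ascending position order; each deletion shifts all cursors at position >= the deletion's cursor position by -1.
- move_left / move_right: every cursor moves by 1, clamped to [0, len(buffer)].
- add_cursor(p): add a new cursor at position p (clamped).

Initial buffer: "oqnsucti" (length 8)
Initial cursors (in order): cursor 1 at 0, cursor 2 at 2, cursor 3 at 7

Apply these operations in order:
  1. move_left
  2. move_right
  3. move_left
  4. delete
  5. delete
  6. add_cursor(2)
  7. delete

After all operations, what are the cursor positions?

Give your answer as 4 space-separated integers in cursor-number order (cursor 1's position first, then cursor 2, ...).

After op 1 (move_left): buffer="oqnsucti" (len 8), cursors c1@0 c2@1 c3@6, authorship ........
After op 2 (move_right): buffer="oqnsucti" (len 8), cursors c1@1 c2@2 c3@7, authorship ........
After op 3 (move_left): buffer="oqnsucti" (len 8), cursors c1@0 c2@1 c3@6, authorship ........
After op 4 (delete): buffer="qnsuti" (len 6), cursors c1@0 c2@0 c3@4, authorship ......
After op 5 (delete): buffer="qnsti" (len 5), cursors c1@0 c2@0 c3@3, authorship .....
After op 6 (add_cursor(2)): buffer="qnsti" (len 5), cursors c1@0 c2@0 c4@2 c3@3, authorship .....
After op 7 (delete): buffer="qti" (len 3), cursors c1@0 c2@0 c3@1 c4@1, authorship ...

Answer: 0 0 1 1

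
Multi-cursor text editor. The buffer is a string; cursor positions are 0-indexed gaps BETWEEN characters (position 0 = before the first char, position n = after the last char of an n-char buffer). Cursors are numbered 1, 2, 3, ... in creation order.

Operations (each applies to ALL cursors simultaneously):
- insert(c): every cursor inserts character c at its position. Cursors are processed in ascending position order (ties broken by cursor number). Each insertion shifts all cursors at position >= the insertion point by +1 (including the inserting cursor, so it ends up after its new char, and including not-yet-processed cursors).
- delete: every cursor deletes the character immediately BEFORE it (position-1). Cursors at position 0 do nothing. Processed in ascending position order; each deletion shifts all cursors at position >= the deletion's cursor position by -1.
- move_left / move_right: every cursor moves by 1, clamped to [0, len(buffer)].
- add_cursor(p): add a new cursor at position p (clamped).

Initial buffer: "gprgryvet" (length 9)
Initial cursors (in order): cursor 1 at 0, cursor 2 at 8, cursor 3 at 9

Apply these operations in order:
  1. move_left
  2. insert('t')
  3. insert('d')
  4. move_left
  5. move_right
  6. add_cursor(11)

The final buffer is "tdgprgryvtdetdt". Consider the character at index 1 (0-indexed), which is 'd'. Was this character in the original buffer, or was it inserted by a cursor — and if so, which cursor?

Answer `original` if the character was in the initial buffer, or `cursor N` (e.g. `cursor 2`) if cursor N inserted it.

After op 1 (move_left): buffer="gprgryvet" (len 9), cursors c1@0 c2@7 c3@8, authorship .........
After op 2 (insert('t')): buffer="tgprgryvtett" (len 12), cursors c1@1 c2@9 c3@11, authorship 1.......2.3.
After op 3 (insert('d')): buffer="tdgprgryvtdetdt" (len 15), cursors c1@2 c2@11 c3@14, authorship 11.......22.33.
After op 4 (move_left): buffer="tdgprgryvtdetdt" (len 15), cursors c1@1 c2@10 c3@13, authorship 11.......22.33.
After op 5 (move_right): buffer="tdgprgryvtdetdt" (len 15), cursors c1@2 c2@11 c3@14, authorship 11.......22.33.
After op 6 (add_cursor(11)): buffer="tdgprgryvtdetdt" (len 15), cursors c1@2 c2@11 c4@11 c3@14, authorship 11.......22.33.
Authorship (.=original, N=cursor N): 1 1 . . . . . . . 2 2 . 3 3 .
Index 1: author = 1

Answer: cursor 1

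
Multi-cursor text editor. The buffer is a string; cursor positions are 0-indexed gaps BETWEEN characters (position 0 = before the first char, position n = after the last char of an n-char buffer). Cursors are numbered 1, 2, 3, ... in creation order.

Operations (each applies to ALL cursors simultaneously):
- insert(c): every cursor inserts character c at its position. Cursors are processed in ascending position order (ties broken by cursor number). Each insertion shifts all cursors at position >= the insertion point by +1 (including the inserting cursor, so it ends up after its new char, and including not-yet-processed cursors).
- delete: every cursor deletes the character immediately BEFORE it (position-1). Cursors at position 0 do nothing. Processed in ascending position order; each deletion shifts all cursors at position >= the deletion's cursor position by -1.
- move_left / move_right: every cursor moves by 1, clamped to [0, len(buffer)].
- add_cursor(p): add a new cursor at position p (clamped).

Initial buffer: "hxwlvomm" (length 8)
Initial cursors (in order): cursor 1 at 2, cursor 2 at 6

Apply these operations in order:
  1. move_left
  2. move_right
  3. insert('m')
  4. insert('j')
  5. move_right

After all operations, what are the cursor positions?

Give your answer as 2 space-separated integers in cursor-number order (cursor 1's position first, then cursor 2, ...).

Answer: 5 11

Derivation:
After op 1 (move_left): buffer="hxwlvomm" (len 8), cursors c1@1 c2@5, authorship ........
After op 2 (move_right): buffer="hxwlvomm" (len 8), cursors c1@2 c2@6, authorship ........
After op 3 (insert('m')): buffer="hxmwlvommm" (len 10), cursors c1@3 c2@8, authorship ..1....2..
After op 4 (insert('j')): buffer="hxmjwlvomjmm" (len 12), cursors c1@4 c2@10, authorship ..11....22..
After op 5 (move_right): buffer="hxmjwlvomjmm" (len 12), cursors c1@5 c2@11, authorship ..11....22..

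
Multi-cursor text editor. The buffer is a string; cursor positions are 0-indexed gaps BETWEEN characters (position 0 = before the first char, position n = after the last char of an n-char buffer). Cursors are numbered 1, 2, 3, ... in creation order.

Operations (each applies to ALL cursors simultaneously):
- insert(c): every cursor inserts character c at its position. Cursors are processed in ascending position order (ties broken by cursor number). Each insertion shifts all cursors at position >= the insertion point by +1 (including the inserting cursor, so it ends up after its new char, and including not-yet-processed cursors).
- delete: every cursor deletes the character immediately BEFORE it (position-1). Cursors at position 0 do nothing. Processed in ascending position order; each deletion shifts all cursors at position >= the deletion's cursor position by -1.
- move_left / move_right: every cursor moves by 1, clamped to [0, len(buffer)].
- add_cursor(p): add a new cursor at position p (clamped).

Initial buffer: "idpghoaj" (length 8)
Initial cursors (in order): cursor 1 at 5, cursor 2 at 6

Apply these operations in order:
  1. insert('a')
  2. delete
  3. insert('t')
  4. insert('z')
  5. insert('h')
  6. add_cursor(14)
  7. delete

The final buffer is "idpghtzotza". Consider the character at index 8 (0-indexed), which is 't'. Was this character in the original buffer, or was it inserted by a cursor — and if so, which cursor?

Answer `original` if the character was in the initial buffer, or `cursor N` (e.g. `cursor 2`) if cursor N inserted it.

Answer: cursor 2

Derivation:
After op 1 (insert('a')): buffer="idpghaoaaj" (len 10), cursors c1@6 c2@8, authorship .....1.2..
After op 2 (delete): buffer="idpghoaj" (len 8), cursors c1@5 c2@6, authorship ........
After op 3 (insert('t')): buffer="idpghtotaj" (len 10), cursors c1@6 c2@8, authorship .....1.2..
After op 4 (insert('z')): buffer="idpghtzotzaj" (len 12), cursors c1@7 c2@10, authorship .....11.22..
After op 5 (insert('h')): buffer="idpghtzhotzhaj" (len 14), cursors c1@8 c2@12, authorship .....111.222..
After op 6 (add_cursor(14)): buffer="idpghtzhotzhaj" (len 14), cursors c1@8 c2@12 c3@14, authorship .....111.222..
After op 7 (delete): buffer="idpghtzotza" (len 11), cursors c1@7 c2@10 c3@11, authorship .....11.22.
Authorship (.=original, N=cursor N): . . . . . 1 1 . 2 2 .
Index 8: author = 2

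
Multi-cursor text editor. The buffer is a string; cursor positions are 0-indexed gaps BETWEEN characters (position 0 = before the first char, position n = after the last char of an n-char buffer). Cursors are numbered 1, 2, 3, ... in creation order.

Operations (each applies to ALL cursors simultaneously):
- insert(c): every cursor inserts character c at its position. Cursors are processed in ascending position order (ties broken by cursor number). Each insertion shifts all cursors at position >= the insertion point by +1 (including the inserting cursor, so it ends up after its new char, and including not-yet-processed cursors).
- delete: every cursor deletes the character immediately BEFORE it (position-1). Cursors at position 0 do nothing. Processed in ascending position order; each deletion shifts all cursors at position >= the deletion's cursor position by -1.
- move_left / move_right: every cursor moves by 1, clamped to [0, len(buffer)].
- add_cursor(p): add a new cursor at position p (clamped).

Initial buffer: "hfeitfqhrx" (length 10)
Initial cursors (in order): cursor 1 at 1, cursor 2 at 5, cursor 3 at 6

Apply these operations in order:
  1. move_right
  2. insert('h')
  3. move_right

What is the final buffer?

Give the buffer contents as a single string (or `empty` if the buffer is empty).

Answer: hfheitfhqhhrx

Derivation:
After op 1 (move_right): buffer="hfeitfqhrx" (len 10), cursors c1@2 c2@6 c3@7, authorship ..........
After op 2 (insert('h')): buffer="hfheitfhqhhrx" (len 13), cursors c1@3 c2@8 c3@10, authorship ..1....2.3...
After op 3 (move_right): buffer="hfheitfhqhhrx" (len 13), cursors c1@4 c2@9 c3@11, authorship ..1....2.3...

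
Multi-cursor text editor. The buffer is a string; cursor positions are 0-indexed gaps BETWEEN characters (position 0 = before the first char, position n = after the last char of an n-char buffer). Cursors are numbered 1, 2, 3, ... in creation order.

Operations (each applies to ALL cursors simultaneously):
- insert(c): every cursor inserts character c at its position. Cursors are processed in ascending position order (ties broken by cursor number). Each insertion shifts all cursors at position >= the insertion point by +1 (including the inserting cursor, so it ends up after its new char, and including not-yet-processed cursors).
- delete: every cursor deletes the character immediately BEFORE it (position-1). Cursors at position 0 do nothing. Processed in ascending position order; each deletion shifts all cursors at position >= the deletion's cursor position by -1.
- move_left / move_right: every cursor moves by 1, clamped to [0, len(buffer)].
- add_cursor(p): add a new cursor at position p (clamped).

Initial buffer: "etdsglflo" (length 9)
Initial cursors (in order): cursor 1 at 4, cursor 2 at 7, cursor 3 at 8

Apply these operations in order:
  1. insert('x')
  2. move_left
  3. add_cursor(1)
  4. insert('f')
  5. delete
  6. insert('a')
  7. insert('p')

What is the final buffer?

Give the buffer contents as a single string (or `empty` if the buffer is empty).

Answer: eaptdsapxglfapxlapxo

Derivation:
After op 1 (insert('x')): buffer="etdsxglfxlxo" (len 12), cursors c1@5 c2@9 c3@11, authorship ....1...2.3.
After op 2 (move_left): buffer="etdsxglfxlxo" (len 12), cursors c1@4 c2@8 c3@10, authorship ....1...2.3.
After op 3 (add_cursor(1)): buffer="etdsxglfxlxo" (len 12), cursors c4@1 c1@4 c2@8 c3@10, authorship ....1...2.3.
After op 4 (insert('f')): buffer="eftdsfxglffxlfxo" (len 16), cursors c4@2 c1@6 c2@11 c3@14, authorship .4...11...22.33.
After op 5 (delete): buffer="etdsxglfxlxo" (len 12), cursors c4@1 c1@4 c2@8 c3@10, authorship ....1...2.3.
After op 6 (insert('a')): buffer="eatdsaxglfaxlaxo" (len 16), cursors c4@2 c1@6 c2@11 c3@14, authorship .4...11...22.33.
After op 7 (insert('p')): buffer="eaptdsapxglfapxlapxo" (len 20), cursors c4@3 c1@8 c2@14 c3@18, authorship .44...111...222.333.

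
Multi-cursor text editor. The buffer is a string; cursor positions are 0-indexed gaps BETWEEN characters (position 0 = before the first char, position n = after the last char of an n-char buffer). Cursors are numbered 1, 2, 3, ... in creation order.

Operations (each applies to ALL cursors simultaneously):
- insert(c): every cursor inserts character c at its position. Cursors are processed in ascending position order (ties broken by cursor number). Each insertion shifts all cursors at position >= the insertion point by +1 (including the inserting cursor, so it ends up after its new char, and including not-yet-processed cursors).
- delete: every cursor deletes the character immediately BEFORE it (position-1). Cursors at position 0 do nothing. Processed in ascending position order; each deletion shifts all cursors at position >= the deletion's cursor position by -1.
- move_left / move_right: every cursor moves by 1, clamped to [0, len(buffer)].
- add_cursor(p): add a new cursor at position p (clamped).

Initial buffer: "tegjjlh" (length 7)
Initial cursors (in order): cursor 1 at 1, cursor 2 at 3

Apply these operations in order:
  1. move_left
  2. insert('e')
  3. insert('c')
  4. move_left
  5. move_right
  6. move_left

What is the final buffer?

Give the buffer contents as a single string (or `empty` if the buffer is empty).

After op 1 (move_left): buffer="tegjjlh" (len 7), cursors c1@0 c2@2, authorship .......
After op 2 (insert('e')): buffer="eteegjjlh" (len 9), cursors c1@1 c2@4, authorship 1..2.....
After op 3 (insert('c')): buffer="ecteecgjjlh" (len 11), cursors c1@2 c2@6, authorship 11..22.....
After op 4 (move_left): buffer="ecteecgjjlh" (len 11), cursors c1@1 c2@5, authorship 11..22.....
After op 5 (move_right): buffer="ecteecgjjlh" (len 11), cursors c1@2 c2@6, authorship 11..22.....
After op 6 (move_left): buffer="ecteecgjjlh" (len 11), cursors c1@1 c2@5, authorship 11..22.....

Answer: ecteecgjjlh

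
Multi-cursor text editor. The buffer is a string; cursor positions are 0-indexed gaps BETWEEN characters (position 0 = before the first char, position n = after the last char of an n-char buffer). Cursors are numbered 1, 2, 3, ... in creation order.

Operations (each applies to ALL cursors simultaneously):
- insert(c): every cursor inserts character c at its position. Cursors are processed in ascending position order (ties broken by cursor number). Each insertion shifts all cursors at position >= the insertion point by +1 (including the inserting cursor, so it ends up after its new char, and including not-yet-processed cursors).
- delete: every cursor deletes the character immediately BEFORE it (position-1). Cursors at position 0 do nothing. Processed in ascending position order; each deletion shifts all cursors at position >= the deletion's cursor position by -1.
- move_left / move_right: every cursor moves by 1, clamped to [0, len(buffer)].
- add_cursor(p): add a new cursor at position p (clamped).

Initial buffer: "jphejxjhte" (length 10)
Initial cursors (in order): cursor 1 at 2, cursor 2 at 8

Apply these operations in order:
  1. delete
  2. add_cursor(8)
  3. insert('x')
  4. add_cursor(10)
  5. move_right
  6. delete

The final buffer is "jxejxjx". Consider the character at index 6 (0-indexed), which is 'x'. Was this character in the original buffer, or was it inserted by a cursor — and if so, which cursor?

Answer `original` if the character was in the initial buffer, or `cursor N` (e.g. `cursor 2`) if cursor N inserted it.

After op 1 (delete): buffer="jhejxjte" (len 8), cursors c1@1 c2@6, authorship ........
After op 2 (add_cursor(8)): buffer="jhejxjte" (len 8), cursors c1@1 c2@6 c3@8, authorship ........
After op 3 (insert('x')): buffer="jxhejxjxtex" (len 11), cursors c1@2 c2@8 c3@11, authorship .1.....2..3
After op 4 (add_cursor(10)): buffer="jxhejxjxtex" (len 11), cursors c1@2 c2@8 c4@10 c3@11, authorship .1.....2..3
After op 5 (move_right): buffer="jxhejxjxtex" (len 11), cursors c1@3 c2@9 c3@11 c4@11, authorship .1.....2..3
After op 6 (delete): buffer="jxejxjx" (len 7), cursors c1@2 c2@7 c3@7 c4@7, authorship .1....2
Authorship (.=original, N=cursor N): . 1 . . . . 2
Index 6: author = 2

Answer: cursor 2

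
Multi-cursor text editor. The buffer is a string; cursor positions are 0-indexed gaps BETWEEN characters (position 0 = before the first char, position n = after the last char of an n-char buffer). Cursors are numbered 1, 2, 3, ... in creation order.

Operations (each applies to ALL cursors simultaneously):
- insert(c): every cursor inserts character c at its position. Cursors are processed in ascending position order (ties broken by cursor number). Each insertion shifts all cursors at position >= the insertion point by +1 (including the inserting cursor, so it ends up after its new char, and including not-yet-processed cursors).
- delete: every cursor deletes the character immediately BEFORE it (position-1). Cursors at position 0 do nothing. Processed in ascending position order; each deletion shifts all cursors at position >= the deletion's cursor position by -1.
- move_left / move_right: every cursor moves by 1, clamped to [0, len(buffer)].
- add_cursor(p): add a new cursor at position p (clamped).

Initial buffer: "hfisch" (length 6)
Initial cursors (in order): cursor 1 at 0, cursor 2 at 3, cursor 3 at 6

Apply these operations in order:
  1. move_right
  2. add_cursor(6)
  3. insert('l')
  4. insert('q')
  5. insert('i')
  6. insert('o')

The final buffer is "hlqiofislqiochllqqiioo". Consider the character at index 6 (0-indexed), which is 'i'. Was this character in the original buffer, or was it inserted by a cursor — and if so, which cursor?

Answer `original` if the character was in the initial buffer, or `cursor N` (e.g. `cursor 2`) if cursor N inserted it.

Answer: original

Derivation:
After op 1 (move_right): buffer="hfisch" (len 6), cursors c1@1 c2@4 c3@6, authorship ......
After op 2 (add_cursor(6)): buffer="hfisch" (len 6), cursors c1@1 c2@4 c3@6 c4@6, authorship ......
After op 3 (insert('l')): buffer="hlfislchll" (len 10), cursors c1@2 c2@6 c3@10 c4@10, authorship .1...2..34
After op 4 (insert('q')): buffer="hlqfislqchllqq" (len 14), cursors c1@3 c2@8 c3@14 c4@14, authorship .11...22..3434
After op 5 (insert('i')): buffer="hlqifislqichllqqii" (len 18), cursors c1@4 c2@10 c3@18 c4@18, authorship .111...222..343434
After op 6 (insert('o')): buffer="hlqiofislqiochllqqiioo" (len 22), cursors c1@5 c2@12 c3@22 c4@22, authorship .1111...2222..34343434
Authorship (.=original, N=cursor N): . 1 1 1 1 . . . 2 2 2 2 . . 3 4 3 4 3 4 3 4
Index 6: author = original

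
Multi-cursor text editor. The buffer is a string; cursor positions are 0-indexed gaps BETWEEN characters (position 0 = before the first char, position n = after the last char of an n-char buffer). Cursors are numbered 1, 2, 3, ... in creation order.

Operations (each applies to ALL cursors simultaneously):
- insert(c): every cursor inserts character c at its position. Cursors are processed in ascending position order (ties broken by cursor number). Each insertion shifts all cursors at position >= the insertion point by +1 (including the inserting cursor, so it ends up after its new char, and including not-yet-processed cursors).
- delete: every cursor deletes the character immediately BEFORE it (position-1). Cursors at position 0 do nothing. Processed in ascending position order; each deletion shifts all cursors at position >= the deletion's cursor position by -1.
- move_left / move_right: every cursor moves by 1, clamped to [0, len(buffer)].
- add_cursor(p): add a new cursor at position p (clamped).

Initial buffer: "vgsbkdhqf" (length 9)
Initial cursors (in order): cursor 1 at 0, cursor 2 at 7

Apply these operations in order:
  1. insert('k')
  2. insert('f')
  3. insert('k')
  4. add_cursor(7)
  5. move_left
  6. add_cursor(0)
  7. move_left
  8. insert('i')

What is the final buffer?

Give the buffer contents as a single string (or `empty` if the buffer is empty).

After op 1 (insert('k')): buffer="kvgsbkdhkqf" (len 11), cursors c1@1 c2@9, authorship 1.......2..
After op 2 (insert('f')): buffer="kfvgsbkdhkfqf" (len 13), cursors c1@2 c2@11, authorship 11.......22..
After op 3 (insert('k')): buffer="kfkvgsbkdhkfkqf" (len 15), cursors c1@3 c2@13, authorship 111.......222..
After op 4 (add_cursor(7)): buffer="kfkvgsbkdhkfkqf" (len 15), cursors c1@3 c3@7 c2@13, authorship 111.......222..
After op 5 (move_left): buffer="kfkvgsbkdhkfkqf" (len 15), cursors c1@2 c3@6 c2@12, authorship 111.......222..
After op 6 (add_cursor(0)): buffer="kfkvgsbkdhkfkqf" (len 15), cursors c4@0 c1@2 c3@6 c2@12, authorship 111.......222..
After op 7 (move_left): buffer="kfkvgsbkdhkfkqf" (len 15), cursors c4@0 c1@1 c3@5 c2@11, authorship 111.......222..
After op 8 (insert('i')): buffer="ikifkvgisbkdhkifkqf" (len 19), cursors c4@1 c1@3 c3@8 c2@15, authorship 41111..3.....2222..

Answer: ikifkvgisbkdhkifkqf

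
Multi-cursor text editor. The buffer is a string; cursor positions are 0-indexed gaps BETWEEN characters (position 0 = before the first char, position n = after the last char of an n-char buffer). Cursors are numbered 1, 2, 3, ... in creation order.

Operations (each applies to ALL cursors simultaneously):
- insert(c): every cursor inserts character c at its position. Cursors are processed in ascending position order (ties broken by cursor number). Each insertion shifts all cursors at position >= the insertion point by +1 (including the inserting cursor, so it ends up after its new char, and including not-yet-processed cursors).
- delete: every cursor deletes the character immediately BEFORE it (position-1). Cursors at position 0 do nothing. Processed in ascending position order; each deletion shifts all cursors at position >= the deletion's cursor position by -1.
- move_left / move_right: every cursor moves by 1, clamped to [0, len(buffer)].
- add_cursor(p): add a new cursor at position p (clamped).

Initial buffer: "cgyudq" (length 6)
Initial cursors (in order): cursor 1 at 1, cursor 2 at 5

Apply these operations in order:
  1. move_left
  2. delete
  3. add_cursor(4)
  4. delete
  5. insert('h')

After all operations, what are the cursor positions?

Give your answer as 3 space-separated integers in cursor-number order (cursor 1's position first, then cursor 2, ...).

After op 1 (move_left): buffer="cgyudq" (len 6), cursors c1@0 c2@4, authorship ......
After op 2 (delete): buffer="cgydq" (len 5), cursors c1@0 c2@3, authorship .....
After op 3 (add_cursor(4)): buffer="cgydq" (len 5), cursors c1@0 c2@3 c3@4, authorship .....
After op 4 (delete): buffer="cgq" (len 3), cursors c1@0 c2@2 c3@2, authorship ...
After op 5 (insert('h')): buffer="hcghhq" (len 6), cursors c1@1 c2@5 c3@5, authorship 1..23.

Answer: 1 5 5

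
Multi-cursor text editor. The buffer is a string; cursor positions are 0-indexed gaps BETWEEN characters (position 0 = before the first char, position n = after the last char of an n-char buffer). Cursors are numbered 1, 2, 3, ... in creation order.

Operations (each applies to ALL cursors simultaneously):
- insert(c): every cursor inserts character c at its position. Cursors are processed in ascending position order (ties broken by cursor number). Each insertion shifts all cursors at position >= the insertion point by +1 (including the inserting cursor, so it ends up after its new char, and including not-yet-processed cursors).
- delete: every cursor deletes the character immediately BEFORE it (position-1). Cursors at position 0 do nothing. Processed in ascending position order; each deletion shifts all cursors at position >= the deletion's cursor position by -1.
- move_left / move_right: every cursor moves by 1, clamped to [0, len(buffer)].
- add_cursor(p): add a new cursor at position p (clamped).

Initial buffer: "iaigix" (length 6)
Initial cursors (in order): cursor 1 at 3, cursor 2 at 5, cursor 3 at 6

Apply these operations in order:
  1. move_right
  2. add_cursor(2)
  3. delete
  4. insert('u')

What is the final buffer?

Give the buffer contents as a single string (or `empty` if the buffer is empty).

Answer: iuiuuu

Derivation:
After op 1 (move_right): buffer="iaigix" (len 6), cursors c1@4 c2@6 c3@6, authorship ......
After op 2 (add_cursor(2)): buffer="iaigix" (len 6), cursors c4@2 c1@4 c2@6 c3@6, authorship ......
After op 3 (delete): buffer="ii" (len 2), cursors c4@1 c1@2 c2@2 c3@2, authorship ..
After op 4 (insert('u')): buffer="iuiuuu" (len 6), cursors c4@2 c1@6 c2@6 c3@6, authorship .4.123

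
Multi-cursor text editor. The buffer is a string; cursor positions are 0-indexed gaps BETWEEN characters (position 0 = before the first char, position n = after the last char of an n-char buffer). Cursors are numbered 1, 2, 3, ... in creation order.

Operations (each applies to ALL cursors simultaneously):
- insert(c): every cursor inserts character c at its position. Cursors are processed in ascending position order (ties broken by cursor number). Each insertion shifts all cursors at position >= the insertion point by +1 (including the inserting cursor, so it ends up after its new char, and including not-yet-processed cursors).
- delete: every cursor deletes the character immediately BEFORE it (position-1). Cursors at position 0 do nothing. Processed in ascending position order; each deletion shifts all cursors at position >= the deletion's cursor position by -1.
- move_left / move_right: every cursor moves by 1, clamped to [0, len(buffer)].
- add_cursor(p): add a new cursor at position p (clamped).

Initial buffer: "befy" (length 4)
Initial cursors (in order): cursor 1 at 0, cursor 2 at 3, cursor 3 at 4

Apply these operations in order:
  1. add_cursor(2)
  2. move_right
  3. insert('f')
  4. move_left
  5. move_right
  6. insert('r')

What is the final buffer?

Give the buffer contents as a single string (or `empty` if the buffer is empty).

Answer: bfreffryffrr

Derivation:
After op 1 (add_cursor(2)): buffer="befy" (len 4), cursors c1@0 c4@2 c2@3 c3@4, authorship ....
After op 2 (move_right): buffer="befy" (len 4), cursors c1@1 c4@3 c2@4 c3@4, authorship ....
After op 3 (insert('f')): buffer="bfeffyff" (len 8), cursors c1@2 c4@5 c2@8 c3@8, authorship .1..4.23
After op 4 (move_left): buffer="bfeffyff" (len 8), cursors c1@1 c4@4 c2@7 c3@7, authorship .1..4.23
After op 5 (move_right): buffer="bfeffyff" (len 8), cursors c1@2 c4@5 c2@8 c3@8, authorship .1..4.23
After op 6 (insert('r')): buffer="bfreffryffrr" (len 12), cursors c1@3 c4@7 c2@12 c3@12, authorship .11..44.2323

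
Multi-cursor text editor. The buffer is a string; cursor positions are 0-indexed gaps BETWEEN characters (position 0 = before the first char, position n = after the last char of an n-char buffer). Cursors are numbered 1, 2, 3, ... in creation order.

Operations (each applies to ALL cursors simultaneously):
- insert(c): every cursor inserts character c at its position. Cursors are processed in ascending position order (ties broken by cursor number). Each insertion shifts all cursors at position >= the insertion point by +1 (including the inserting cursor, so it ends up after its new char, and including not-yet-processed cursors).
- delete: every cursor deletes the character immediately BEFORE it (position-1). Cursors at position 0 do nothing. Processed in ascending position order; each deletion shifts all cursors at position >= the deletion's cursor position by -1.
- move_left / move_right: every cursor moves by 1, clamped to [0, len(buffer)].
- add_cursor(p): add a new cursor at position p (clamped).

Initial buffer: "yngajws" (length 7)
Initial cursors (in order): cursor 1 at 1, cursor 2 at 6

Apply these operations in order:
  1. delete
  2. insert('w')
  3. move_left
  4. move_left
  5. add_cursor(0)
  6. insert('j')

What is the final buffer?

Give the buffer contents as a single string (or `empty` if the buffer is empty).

Answer: jjwngajjws

Derivation:
After op 1 (delete): buffer="ngajs" (len 5), cursors c1@0 c2@4, authorship .....
After op 2 (insert('w')): buffer="wngajws" (len 7), cursors c1@1 c2@6, authorship 1....2.
After op 3 (move_left): buffer="wngajws" (len 7), cursors c1@0 c2@5, authorship 1....2.
After op 4 (move_left): buffer="wngajws" (len 7), cursors c1@0 c2@4, authorship 1....2.
After op 5 (add_cursor(0)): buffer="wngajws" (len 7), cursors c1@0 c3@0 c2@4, authorship 1....2.
After op 6 (insert('j')): buffer="jjwngajjws" (len 10), cursors c1@2 c3@2 c2@7, authorship 131...2.2.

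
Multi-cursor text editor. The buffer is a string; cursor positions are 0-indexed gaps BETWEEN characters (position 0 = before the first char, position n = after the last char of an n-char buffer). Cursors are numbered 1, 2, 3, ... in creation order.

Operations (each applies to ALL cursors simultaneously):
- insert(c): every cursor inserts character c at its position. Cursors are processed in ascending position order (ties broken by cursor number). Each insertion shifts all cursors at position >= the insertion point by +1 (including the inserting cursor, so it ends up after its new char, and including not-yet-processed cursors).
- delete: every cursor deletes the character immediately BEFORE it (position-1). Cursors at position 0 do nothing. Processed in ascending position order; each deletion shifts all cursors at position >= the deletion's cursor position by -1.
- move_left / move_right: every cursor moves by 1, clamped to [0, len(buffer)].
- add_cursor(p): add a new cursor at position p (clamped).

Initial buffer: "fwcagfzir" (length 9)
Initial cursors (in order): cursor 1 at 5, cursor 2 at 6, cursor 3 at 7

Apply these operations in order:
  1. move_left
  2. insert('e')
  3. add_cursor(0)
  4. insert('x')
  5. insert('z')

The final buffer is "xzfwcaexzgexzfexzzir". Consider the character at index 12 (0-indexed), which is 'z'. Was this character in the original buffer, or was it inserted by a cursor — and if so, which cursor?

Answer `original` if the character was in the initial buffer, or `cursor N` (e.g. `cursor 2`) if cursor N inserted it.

Answer: cursor 2

Derivation:
After op 1 (move_left): buffer="fwcagfzir" (len 9), cursors c1@4 c2@5 c3@6, authorship .........
After op 2 (insert('e')): buffer="fwcaegefezir" (len 12), cursors c1@5 c2@7 c3@9, authorship ....1.2.3...
After op 3 (add_cursor(0)): buffer="fwcaegefezir" (len 12), cursors c4@0 c1@5 c2@7 c3@9, authorship ....1.2.3...
After op 4 (insert('x')): buffer="xfwcaexgexfexzir" (len 16), cursors c4@1 c1@7 c2@10 c3@13, authorship 4....11.22.33...
After op 5 (insert('z')): buffer="xzfwcaexzgexzfexzzir" (len 20), cursors c4@2 c1@9 c2@13 c3@17, authorship 44....111.222.333...
Authorship (.=original, N=cursor N): 4 4 . . . . 1 1 1 . 2 2 2 . 3 3 3 . . .
Index 12: author = 2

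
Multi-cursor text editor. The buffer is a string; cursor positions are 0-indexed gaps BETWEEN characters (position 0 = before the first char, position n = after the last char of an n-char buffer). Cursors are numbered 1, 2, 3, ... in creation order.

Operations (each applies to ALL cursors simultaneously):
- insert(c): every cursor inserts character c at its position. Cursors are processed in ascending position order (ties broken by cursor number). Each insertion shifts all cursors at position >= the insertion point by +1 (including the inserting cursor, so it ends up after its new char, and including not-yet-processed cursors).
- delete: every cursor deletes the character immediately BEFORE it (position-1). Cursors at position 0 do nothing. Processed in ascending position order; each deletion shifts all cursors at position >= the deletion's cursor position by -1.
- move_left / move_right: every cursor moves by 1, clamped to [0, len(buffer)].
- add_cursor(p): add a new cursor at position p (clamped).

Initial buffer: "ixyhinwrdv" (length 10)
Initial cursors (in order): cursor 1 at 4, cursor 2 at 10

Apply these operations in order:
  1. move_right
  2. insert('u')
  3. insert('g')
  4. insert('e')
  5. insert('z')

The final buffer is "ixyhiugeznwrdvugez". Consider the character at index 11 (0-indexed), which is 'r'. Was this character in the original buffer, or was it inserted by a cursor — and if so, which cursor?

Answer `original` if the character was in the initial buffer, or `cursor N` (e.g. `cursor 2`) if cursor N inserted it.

Answer: original

Derivation:
After op 1 (move_right): buffer="ixyhinwrdv" (len 10), cursors c1@5 c2@10, authorship ..........
After op 2 (insert('u')): buffer="ixyhiunwrdvu" (len 12), cursors c1@6 c2@12, authorship .....1.....2
After op 3 (insert('g')): buffer="ixyhiugnwrdvug" (len 14), cursors c1@7 c2@14, authorship .....11.....22
After op 4 (insert('e')): buffer="ixyhiugenwrdvuge" (len 16), cursors c1@8 c2@16, authorship .....111.....222
After op 5 (insert('z')): buffer="ixyhiugeznwrdvugez" (len 18), cursors c1@9 c2@18, authorship .....1111.....2222
Authorship (.=original, N=cursor N): . . . . . 1 1 1 1 . . . . . 2 2 2 2
Index 11: author = original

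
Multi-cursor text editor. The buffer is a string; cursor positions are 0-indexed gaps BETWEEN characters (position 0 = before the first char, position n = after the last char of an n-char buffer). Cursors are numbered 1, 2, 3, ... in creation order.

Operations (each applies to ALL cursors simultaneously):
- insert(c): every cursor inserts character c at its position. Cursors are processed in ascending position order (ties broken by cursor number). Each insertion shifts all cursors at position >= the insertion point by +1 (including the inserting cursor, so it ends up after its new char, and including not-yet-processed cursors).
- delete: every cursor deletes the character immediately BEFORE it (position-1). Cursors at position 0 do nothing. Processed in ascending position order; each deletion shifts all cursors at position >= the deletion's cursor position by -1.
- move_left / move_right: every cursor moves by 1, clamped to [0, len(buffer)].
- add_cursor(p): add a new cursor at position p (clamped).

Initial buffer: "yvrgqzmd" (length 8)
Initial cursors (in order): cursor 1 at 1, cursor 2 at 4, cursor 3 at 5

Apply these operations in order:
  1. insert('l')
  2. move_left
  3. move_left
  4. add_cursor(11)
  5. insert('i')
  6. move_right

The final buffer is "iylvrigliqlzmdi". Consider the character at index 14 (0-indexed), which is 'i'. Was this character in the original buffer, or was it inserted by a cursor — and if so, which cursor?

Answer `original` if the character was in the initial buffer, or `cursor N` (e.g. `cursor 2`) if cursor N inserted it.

Answer: cursor 4

Derivation:
After op 1 (insert('l')): buffer="ylvrglqlzmd" (len 11), cursors c1@2 c2@6 c3@8, authorship .1...2.3...
After op 2 (move_left): buffer="ylvrglqlzmd" (len 11), cursors c1@1 c2@5 c3@7, authorship .1...2.3...
After op 3 (move_left): buffer="ylvrglqlzmd" (len 11), cursors c1@0 c2@4 c3@6, authorship .1...2.3...
After op 4 (add_cursor(11)): buffer="ylvrglqlzmd" (len 11), cursors c1@0 c2@4 c3@6 c4@11, authorship .1...2.3...
After op 5 (insert('i')): buffer="iylvrigliqlzmdi" (len 15), cursors c1@1 c2@6 c3@9 c4@15, authorship 1.1..2.23.3...4
After op 6 (move_right): buffer="iylvrigliqlzmdi" (len 15), cursors c1@2 c2@7 c3@10 c4@15, authorship 1.1..2.23.3...4
Authorship (.=original, N=cursor N): 1 . 1 . . 2 . 2 3 . 3 . . . 4
Index 14: author = 4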